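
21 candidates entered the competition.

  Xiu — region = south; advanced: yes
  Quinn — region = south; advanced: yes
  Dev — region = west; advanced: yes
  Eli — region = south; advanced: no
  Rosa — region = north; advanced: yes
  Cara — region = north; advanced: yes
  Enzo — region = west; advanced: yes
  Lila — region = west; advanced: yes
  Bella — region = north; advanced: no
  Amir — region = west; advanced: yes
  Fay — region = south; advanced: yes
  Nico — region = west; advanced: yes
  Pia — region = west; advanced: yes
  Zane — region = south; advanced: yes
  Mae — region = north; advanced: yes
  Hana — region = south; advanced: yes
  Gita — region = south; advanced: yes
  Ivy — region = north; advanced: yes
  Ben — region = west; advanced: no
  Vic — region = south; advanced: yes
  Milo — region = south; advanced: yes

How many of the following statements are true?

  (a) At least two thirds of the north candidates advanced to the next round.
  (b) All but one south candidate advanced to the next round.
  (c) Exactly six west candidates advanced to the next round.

(a) north: |A| = 5, |A ∩ B| = 4; needs |A ∩ B| / |A| ≥ 2/3 — true.
(b) south: |A| = 9, |A ∩ B| = 8; needs |A ∖ B| = 1 — true.
(c) west: |A| = 7, |A ∩ B| = 6; needs |A ∩ B| = 6 — true.

3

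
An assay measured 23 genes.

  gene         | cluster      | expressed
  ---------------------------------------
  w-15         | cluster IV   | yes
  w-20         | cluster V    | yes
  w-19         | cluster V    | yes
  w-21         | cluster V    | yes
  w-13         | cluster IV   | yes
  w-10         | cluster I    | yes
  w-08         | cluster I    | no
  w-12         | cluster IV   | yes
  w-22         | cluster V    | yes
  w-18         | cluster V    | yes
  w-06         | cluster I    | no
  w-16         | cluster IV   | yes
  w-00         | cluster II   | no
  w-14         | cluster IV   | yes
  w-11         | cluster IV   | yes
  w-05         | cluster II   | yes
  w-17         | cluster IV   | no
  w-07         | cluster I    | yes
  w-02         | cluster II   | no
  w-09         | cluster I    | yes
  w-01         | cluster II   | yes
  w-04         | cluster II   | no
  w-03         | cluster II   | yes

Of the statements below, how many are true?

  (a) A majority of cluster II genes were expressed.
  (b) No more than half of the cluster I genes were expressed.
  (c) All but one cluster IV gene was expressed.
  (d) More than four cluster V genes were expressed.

(a) cluster II: |A| = 6, |A ∩ B| = 3; needs |A ∩ B| > |A ∖ B| — false.
(b) cluster I: |A| = 5, |A ∩ B| = 3; needs |A ∩ B| ≤ |A ∖ B| — false.
(c) cluster IV: |A| = 7, |A ∩ B| = 6; needs |A ∖ B| = 1 — true.
(d) cluster V: |A| = 5, |A ∩ B| = 5; needs |A ∩ B| > 4 — true.

2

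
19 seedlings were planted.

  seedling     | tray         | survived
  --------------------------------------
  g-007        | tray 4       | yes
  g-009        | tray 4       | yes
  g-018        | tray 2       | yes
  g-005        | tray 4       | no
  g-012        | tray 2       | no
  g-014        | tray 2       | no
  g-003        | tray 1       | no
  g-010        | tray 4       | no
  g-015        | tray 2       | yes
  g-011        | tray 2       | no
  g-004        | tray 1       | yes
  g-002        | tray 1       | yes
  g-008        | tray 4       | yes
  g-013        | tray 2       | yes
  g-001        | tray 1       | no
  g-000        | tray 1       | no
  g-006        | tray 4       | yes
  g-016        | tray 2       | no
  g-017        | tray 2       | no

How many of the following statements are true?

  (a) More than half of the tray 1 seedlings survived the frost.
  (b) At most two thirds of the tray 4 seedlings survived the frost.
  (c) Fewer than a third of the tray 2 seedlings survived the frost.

(a) tray 1: |A| = 5, |A ∩ B| = 2; needs |A ∩ B| > |A ∖ B| — false.
(b) tray 4: |A| = 6, |A ∩ B| = 4; needs |A ∩ B| / |A| ≤ 2/3 — true.
(c) tray 2: |A| = 8, |A ∩ B| = 3; needs |A ∩ B| / |A| < 1/3 — false.

1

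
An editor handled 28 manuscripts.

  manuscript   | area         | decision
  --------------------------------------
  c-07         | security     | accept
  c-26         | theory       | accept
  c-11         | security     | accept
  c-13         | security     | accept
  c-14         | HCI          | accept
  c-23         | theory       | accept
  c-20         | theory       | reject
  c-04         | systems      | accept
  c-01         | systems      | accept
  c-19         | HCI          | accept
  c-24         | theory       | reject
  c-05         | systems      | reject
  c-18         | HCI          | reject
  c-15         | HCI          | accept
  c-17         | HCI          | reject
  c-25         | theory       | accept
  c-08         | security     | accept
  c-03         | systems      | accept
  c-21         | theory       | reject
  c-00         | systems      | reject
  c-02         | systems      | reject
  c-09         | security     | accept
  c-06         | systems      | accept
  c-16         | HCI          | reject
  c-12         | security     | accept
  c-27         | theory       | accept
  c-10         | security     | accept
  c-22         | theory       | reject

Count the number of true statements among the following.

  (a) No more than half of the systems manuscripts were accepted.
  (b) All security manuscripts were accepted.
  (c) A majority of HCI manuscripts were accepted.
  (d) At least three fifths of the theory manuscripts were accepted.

(a) systems: |A| = 7, |A ∩ B| = 4; needs |A ∩ B| ≤ |A ∖ B| — false.
(b) security: |A| = 7, |A ∩ B| = 7; needs A ⊆ B, i.e. every element of A is in B (|A ∖ B| = 0) — true.
(c) HCI: |A| = 6, |A ∩ B| = 3; needs |A ∩ B| > |A ∖ B| — false.
(d) theory: |A| = 8, |A ∩ B| = 4; needs |A ∩ B| / |A| ≥ 3/5 — false.

1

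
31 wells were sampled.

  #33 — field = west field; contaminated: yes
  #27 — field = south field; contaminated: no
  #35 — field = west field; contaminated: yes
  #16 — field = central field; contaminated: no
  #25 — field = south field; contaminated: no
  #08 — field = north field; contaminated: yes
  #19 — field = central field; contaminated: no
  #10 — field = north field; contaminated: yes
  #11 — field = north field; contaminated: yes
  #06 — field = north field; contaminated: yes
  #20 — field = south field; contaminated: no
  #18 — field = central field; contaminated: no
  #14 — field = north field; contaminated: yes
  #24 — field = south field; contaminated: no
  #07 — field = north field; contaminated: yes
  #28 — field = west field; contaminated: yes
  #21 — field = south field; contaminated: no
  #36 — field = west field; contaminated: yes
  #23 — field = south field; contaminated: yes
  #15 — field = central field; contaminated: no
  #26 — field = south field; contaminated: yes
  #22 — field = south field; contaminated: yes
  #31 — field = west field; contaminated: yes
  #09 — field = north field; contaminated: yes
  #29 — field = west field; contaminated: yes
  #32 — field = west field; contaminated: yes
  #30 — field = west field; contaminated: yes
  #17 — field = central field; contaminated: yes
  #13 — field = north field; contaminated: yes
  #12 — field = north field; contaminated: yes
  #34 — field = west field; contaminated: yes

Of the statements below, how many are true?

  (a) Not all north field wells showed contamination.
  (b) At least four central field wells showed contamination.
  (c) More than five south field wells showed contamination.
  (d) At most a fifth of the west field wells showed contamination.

0

(a) north field: |A| = 9, |A ∩ B| = 9; needs A ⊄ B (|A ∖ B| ≥ 1) — false.
(b) central field: |A| = 5, |A ∩ B| = 1; needs |A ∩ B| ≥ 4 — false.
(c) south field: |A| = 8, |A ∩ B| = 3; needs |A ∩ B| > 5 — false.
(d) west field: |A| = 9, |A ∩ B| = 9; needs |A ∩ B| / |A| ≤ 1/5 — false.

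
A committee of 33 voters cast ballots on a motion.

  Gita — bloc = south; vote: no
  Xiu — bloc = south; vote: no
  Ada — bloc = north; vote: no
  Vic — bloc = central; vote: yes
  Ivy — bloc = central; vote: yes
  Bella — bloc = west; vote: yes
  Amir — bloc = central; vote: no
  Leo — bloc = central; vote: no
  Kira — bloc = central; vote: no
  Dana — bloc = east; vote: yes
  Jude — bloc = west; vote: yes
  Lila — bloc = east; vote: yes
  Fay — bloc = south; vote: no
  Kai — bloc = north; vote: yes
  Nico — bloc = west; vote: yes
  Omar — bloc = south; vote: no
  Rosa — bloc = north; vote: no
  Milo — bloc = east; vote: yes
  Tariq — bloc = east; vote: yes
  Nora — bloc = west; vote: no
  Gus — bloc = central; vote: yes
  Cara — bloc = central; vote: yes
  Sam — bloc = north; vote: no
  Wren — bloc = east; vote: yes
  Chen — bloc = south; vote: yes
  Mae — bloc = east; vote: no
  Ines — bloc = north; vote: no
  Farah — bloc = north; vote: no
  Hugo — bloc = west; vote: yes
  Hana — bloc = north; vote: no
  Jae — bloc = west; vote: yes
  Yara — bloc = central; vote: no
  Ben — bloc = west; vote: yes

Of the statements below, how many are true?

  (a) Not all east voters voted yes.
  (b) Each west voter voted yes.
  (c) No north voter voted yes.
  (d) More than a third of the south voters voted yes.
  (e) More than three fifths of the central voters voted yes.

1

(a) east: |A| = 6, |A ∩ B| = 5; needs A ⊄ B (|A ∖ B| ≥ 1) — true.
(b) west: |A| = 7, |A ∩ B| = 6; needs A ⊆ B, i.e. every element of A is in B (|A ∖ B| = 0) — false.
(c) north: |A| = 7, |A ∩ B| = 1; needs A ∩ B = ∅ (|A ∩ B| = 0) — false.
(d) south: |A| = 5, |A ∩ B| = 1; needs |A ∩ B| / |A| > 1/3 — false.
(e) central: |A| = 8, |A ∩ B| = 4; needs |A ∩ B| / |A| > 3/5 — false.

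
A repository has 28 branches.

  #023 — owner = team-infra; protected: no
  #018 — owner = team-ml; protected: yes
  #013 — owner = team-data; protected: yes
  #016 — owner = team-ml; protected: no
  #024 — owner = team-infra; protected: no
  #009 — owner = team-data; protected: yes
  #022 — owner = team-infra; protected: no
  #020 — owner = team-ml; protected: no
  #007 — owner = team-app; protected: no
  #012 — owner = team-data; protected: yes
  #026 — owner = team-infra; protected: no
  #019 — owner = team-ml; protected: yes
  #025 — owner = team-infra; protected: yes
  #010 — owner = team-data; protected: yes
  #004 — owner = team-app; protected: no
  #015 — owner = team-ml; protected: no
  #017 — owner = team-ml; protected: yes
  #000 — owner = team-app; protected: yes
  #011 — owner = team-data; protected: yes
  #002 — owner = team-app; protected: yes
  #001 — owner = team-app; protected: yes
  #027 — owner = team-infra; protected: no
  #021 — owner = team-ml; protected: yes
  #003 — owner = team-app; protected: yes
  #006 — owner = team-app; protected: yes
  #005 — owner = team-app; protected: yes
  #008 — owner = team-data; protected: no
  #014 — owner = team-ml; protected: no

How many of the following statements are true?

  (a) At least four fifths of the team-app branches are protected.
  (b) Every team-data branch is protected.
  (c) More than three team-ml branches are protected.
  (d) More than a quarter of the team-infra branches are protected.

(a) team-app: |A| = 8, |A ∩ B| = 6; needs |A ∩ B| / |A| ≥ 4/5 — false.
(b) team-data: |A| = 6, |A ∩ B| = 5; needs A ⊆ B, i.e. every element of A is in B (|A ∖ B| = 0) — false.
(c) team-ml: |A| = 8, |A ∩ B| = 4; needs |A ∩ B| > 3 — true.
(d) team-infra: |A| = 6, |A ∩ B| = 1; needs |A ∩ B| / |A| > 1/4 — false.

1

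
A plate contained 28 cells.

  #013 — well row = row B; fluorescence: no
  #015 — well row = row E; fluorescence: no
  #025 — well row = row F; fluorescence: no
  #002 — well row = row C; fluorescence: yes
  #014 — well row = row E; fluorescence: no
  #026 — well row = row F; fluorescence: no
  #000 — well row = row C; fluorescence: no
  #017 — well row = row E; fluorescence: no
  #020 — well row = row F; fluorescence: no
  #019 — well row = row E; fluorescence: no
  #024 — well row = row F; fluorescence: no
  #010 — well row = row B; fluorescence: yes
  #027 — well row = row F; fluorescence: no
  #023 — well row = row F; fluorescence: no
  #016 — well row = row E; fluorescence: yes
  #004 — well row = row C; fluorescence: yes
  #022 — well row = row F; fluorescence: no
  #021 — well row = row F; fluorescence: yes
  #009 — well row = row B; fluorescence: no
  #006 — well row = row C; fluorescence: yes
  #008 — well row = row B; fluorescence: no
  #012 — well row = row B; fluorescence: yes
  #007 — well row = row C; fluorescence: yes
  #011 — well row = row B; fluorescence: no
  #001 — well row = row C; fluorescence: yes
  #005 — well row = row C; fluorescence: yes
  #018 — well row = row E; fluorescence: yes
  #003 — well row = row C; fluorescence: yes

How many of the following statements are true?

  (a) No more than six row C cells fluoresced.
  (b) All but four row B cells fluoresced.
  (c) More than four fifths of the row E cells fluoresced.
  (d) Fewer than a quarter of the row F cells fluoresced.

(a) row C: |A| = 8, |A ∩ B| = 7; needs |A ∩ B| ≤ 6 — false.
(b) row B: |A| = 6, |A ∩ B| = 2; needs |A ∖ B| = 4 — true.
(c) row E: |A| = 6, |A ∩ B| = 2; needs |A ∩ B| / |A| > 4/5 — false.
(d) row F: |A| = 8, |A ∩ B| = 1; needs |A ∩ B| / |A| < 1/4 — true.

2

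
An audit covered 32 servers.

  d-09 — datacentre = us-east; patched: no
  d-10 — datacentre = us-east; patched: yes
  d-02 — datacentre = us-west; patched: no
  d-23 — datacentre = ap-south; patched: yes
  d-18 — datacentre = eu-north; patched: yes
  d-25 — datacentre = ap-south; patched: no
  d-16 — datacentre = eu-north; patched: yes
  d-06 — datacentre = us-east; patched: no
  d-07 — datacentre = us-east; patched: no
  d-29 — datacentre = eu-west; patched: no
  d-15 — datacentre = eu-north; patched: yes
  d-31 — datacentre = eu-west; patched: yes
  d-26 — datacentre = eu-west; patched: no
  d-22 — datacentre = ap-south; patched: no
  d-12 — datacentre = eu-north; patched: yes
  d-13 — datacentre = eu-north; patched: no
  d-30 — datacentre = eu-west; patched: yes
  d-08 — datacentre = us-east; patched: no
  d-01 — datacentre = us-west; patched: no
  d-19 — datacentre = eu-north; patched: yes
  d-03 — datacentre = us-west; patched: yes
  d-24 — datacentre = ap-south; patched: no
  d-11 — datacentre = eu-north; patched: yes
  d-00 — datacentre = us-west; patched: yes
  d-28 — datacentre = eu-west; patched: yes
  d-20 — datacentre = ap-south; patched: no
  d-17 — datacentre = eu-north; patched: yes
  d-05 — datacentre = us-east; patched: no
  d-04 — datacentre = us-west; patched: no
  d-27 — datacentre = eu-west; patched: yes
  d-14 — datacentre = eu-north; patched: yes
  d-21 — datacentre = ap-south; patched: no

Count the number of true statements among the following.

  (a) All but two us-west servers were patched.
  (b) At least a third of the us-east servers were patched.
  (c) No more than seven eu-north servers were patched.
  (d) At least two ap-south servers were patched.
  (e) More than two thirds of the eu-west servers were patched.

(a) us-west: |A| = 5, |A ∩ B| = 2; needs |A ∖ B| = 2 — false.
(b) us-east: |A| = 6, |A ∩ B| = 1; needs |A ∩ B| / |A| ≥ 1/3 — false.
(c) eu-north: |A| = 9, |A ∩ B| = 8; needs |A ∩ B| ≤ 7 — false.
(d) ap-south: |A| = 6, |A ∩ B| = 1; needs |A ∩ B| ≥ 2 — false.
(e) eu-west: |A| = 6, |A ∩ B| = 4; needs |A ∩ B| / |A| > 2/3 — false.

0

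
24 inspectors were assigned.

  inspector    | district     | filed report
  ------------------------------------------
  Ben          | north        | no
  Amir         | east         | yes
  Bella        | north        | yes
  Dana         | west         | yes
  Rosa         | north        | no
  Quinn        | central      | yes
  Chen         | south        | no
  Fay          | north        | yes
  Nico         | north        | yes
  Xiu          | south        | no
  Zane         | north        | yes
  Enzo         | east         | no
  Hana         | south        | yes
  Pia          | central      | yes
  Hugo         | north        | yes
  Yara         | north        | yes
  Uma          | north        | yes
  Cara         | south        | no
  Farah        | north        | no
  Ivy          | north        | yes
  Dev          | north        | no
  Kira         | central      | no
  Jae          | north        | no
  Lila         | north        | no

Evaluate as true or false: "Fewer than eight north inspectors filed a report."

Truth condition: |A ∩ B| < 8.
A (the restrictor) = {Ben, Bella, Rosa, Fay, Nico, Zane, Hugo, Yara, Uma, Farah, Ivy, Dev, Jae, Lila}, |A| = 14.
A ∩ B = {Bella, Fay, Nico, Zane, Hugo, Yara, Uma, Ivy}, so |A ∩ B| = 8.
|A ∩ B| = 8, so the statement is false.

False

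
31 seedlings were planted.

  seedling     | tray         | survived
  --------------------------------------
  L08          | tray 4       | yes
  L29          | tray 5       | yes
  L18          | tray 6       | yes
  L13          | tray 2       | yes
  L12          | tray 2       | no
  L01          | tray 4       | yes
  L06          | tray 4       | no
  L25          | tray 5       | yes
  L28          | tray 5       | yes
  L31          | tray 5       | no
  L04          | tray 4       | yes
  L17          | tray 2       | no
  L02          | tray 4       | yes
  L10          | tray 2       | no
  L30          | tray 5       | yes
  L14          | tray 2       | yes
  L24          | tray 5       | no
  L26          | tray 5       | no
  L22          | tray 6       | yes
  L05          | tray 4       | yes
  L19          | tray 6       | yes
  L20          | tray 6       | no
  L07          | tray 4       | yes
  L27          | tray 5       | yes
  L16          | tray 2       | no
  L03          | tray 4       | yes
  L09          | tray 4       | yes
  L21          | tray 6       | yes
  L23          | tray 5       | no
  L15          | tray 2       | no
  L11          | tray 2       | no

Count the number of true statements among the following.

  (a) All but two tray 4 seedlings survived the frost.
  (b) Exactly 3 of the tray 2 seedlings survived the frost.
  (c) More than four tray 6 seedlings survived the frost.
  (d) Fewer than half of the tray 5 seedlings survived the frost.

(a) tray 4: |A| = 9, |A ∩ B| = 8; needs |A ∖ B| = 2 — false.
(b) tray 2: |A| = 8, |A ∩ B| = 2; needs |A ∩ B| = 3 — false.
(c) tray 6: |A| = 5, |A ∩ B| = 4; needs |A ∩ B| > 4 — false.
(d) tray 5: |A| = 9, |A ∩ B| = 5; needs |A ∩ B| < |A ∖ B| — false.

0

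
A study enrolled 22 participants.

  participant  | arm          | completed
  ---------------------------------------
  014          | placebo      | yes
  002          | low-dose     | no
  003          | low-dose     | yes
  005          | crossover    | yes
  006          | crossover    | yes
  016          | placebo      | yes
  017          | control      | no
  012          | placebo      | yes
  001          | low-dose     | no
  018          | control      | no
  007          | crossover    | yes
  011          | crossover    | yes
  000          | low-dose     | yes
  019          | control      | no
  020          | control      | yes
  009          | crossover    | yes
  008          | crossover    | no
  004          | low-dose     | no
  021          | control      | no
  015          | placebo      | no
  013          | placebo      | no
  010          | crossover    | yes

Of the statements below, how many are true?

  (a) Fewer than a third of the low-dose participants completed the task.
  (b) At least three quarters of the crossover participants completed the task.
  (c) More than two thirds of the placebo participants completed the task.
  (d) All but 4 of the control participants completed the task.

(a) low-dose: |A| = 5, |A ∩ B| = 2; needs |A ∩ B| / |A| < 1/3 — false.
(b) crossover: |A| = 7, |A ∩ B| = 6; needs |A ∩ B| / |A| ≥ 3/4 — true.
(c) placebo: |A| = 5, |A ∩ B| = 3; needs |A ∩ B| / |A| > 2/3 — false.
(d) control: |A| = 5, |A ∩ B| = 1; needs |A ∖ B| = 4 — true.

2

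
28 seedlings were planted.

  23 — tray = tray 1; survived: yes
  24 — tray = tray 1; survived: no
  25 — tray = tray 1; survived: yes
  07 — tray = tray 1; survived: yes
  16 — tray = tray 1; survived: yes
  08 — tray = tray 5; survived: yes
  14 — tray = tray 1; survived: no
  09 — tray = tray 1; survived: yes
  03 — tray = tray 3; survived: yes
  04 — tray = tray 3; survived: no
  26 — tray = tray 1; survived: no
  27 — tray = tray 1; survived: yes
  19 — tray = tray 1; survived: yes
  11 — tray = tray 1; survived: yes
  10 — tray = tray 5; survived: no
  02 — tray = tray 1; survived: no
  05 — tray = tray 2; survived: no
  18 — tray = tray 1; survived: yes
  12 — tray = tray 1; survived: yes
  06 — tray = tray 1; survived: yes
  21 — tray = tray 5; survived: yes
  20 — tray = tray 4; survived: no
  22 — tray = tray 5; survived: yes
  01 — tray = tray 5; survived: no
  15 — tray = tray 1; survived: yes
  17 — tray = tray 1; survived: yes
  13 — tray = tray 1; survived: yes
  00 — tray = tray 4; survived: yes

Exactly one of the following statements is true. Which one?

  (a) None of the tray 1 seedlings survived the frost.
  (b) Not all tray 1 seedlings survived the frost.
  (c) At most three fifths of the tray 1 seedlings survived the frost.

(b)

|A| = 18, |A ∩ B| = 14, |A ∖ B| = 4.
(a) requires A ∩ B = ∅ (|A ∩ B| = 0): false.
(b) requires A ⊄ B (|A ∖ B| ≥ 1): true.
(c) requires |A ∩ B| / |A| ≤ 3/5: false.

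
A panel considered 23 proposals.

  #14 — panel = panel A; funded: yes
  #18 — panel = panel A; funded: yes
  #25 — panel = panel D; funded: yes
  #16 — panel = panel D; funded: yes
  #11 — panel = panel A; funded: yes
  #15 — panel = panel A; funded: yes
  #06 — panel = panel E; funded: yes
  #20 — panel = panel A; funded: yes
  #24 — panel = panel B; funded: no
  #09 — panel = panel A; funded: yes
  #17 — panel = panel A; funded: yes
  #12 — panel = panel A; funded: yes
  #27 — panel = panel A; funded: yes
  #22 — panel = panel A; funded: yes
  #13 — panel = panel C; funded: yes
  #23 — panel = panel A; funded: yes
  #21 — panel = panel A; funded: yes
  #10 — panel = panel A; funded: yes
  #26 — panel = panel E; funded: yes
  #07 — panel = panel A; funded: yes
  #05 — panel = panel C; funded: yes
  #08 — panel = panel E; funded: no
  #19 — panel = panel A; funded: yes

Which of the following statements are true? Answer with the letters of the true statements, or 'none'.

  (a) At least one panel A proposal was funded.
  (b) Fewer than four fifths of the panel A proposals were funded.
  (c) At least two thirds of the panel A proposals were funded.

|A| = 15, |A ∩ B| = 15, |A ∖ B| = 0.
(a) A ∩ B ≠ ∅ (|A ∩ B| ≥ 1): holds.
(b) |A ∩ B| / |A| < 4/5: fails.
(c) |A ∩ B| / |A| ≥ 2/3: holds.

(a), (c)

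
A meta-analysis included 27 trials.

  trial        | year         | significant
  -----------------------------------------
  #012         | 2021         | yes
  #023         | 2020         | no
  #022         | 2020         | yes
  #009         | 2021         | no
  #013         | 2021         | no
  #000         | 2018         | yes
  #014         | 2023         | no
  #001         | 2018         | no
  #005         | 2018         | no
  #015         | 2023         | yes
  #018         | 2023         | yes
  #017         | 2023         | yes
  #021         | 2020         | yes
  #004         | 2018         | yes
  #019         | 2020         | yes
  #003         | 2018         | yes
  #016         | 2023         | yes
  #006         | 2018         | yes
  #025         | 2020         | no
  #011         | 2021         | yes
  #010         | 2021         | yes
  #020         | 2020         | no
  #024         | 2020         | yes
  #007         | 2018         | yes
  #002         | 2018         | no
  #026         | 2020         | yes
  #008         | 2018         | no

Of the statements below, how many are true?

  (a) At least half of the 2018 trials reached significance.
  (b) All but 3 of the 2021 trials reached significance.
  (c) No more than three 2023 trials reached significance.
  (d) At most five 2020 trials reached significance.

(a) 2018: |A| = 9, |A ∩ B| = 5; needs |A ∩ B| ≥ |A ∖ B| — true.
(b) 2021: |A| = 5, |A ∩ B| = 3; needs |A ∖ B| = 3 — false.
(c) 2023: |A| = 5, |A ∩ B| = 4; needs |A ∩ B| ≤ 3 — false.
(d) 2020: |A| = 8, |A ∩ B| = 5; needs |A ∩ B| ≤ 5 — true.

2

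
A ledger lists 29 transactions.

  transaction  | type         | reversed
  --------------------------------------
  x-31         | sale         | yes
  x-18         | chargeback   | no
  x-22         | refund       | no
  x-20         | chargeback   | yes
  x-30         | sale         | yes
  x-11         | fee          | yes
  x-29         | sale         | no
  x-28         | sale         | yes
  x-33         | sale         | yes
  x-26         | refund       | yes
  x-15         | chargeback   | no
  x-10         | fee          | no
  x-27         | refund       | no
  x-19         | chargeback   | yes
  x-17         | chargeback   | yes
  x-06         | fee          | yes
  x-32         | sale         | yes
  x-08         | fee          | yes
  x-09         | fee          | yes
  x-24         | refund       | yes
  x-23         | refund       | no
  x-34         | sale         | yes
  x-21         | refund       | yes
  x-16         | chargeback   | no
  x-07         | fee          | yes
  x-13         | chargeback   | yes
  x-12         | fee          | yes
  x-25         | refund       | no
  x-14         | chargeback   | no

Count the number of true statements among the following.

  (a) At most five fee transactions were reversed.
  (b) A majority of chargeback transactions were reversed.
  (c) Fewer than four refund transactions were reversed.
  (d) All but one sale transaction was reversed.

2

(a) fee: |A| = 7, |A ∩ B| = 6; needs |A ∩ B| ≤ 5 — false.
(b) chargeback: |A| = 8, |A ∩ B| = 4; needs |A ∩ B| > |A ∖ B| — false.
(c) refund: |A| = 7, |A ∩ B| = 3; needs |A ∩ B| < 4 — true.
(d) sale: |A| = 7, |A ∩ B| = 6; needs |A ∖ B| = 1 — true.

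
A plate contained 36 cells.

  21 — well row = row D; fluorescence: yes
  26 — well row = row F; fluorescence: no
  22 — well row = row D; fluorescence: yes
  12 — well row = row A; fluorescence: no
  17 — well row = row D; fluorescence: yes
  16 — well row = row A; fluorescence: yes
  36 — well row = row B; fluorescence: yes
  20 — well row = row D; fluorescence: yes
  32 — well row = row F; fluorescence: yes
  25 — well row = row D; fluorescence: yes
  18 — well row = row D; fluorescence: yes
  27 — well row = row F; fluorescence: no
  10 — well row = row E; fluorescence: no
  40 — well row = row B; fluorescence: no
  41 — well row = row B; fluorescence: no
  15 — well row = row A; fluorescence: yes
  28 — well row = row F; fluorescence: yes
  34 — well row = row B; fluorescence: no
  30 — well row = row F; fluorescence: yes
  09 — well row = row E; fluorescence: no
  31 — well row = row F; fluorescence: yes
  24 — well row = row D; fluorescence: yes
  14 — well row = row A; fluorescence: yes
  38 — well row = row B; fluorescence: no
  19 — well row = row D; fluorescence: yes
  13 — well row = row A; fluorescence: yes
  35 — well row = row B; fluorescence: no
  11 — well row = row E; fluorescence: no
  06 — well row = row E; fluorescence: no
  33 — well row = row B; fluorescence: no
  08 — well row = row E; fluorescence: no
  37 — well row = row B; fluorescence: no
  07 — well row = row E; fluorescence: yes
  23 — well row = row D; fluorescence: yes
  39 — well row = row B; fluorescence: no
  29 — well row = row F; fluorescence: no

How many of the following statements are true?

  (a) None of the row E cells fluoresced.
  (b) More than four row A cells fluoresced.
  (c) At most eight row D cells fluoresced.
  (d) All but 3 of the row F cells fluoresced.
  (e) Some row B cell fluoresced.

2

(a) row E: |A| = 6, |A ∩ B| = 1; needs A ∩ B = ∅ (|A ∩ B| = 0) — false.
(b) row A: |A| = 5, |A ∩ B| = 4; needs |A ∩ B| > 4 — false.
(c) row D: |A| = 9, |A ∩ B| = 9; needs |A ∩ B| ≤ 8 — false.
(d) row F: |A| = 7, |A ∩ B| = 4; needs |A ∖ B| = 3 — true.
(e) row B: |A| = 9, |A ∩ B| = 1; needs A ∩ B ≠ ∅ (|A ∩ B| ≥ 1) — true.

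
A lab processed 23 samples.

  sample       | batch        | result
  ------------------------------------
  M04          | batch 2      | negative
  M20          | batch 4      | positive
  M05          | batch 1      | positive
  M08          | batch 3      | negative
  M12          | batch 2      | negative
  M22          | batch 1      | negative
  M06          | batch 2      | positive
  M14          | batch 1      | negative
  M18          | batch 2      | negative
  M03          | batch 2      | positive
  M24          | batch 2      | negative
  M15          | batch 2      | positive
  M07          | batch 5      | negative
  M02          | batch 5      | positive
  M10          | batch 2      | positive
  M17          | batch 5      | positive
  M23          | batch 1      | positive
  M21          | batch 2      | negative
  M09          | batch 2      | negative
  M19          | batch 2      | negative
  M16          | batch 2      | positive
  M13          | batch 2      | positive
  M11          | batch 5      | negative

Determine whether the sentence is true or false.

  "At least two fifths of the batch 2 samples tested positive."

Truth condition: |A ∩ B| / |A| ≥ 2/5.
A (the restrictor) = {M04, M12, M06, M18, M03, M24, M15, M10, M21, M09, M19, M16, M13}, |A| = 13.
A ∩ B = {M06, M03, M15, M10, M16, M13}, so |A ∩ B| = 6.
A ∖ B = {M04, M12, M18, M24, M21, M09, M19}, so |A ∖ B| = 7.
|A ∩ B|/|A| = 6/13, so the statement is true.

True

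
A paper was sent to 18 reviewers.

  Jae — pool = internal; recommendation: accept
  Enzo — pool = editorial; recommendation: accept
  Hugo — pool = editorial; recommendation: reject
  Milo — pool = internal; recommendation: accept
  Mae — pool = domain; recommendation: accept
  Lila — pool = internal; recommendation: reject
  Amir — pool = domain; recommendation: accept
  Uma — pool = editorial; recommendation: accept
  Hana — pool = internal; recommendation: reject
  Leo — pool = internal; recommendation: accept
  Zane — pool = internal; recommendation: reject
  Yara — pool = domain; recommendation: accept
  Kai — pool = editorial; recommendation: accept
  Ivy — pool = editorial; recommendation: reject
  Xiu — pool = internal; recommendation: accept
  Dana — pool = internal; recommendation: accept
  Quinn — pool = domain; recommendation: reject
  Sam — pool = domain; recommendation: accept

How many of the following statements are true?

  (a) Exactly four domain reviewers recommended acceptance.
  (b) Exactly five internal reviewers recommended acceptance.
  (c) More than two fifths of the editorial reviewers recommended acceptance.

(a) domain: |A| = 5, |A ∩ B| = 4; needs |A ∩ B| = 4 — true.
(b) internal: |A| = 8, |A ∩ B| = 5; needs |A ∩ B| = 5 — true.
(c) editorial: |A| = 5, |A ∩ B| = 3; needs |A ∩ B| / |A| > 2/5 — true.

3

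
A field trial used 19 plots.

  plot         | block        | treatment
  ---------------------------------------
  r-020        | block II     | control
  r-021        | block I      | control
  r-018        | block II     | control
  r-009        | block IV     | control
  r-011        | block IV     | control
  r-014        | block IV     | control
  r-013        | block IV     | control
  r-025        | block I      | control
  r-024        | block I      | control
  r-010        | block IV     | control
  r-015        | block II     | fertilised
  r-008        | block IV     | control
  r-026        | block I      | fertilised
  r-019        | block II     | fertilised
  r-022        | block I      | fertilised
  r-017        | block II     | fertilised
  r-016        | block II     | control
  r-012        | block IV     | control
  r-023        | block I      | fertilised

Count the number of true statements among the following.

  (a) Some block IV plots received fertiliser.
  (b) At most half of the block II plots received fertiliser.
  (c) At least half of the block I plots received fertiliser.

(a) block IV: |A| = 7, |A ∩ B| = 0; needs A ∩ B ≠ ∅ (|A ∩ B| ≥ 1) — false.
(b) block II: |A| = 6, |A ∩ B| = 3; needs |A ∩ B| ≤ |A ∖ B| — true.
(c) block I: |A| = 6, |A ∩ B| = 3; needs |A ∩ B| ≥ |A ∖ B| — true.

2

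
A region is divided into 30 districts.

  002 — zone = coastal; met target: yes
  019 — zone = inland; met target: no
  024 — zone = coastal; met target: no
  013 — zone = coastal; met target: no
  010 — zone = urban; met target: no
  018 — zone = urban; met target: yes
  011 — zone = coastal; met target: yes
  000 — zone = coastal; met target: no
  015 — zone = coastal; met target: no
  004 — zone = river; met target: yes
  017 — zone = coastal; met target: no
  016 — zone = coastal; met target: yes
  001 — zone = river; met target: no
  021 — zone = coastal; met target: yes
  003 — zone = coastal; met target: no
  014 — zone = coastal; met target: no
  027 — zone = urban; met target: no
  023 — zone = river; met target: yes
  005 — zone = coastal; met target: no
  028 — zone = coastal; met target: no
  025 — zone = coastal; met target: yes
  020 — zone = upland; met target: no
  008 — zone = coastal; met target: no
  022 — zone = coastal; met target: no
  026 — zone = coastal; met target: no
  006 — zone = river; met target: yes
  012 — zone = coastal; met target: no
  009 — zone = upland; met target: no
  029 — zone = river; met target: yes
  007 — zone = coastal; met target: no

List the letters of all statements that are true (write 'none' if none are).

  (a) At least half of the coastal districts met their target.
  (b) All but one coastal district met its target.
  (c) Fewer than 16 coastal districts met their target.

|A| = 19, |A ∩ B| = 5, |A ∖ B| = 14.
(a) |A ∩ B| ≥ |A ∖ B|: fails.
(b) |A ∖ B| = 1: fails.
(c) |A ∩ B| < 16: holds.

(c)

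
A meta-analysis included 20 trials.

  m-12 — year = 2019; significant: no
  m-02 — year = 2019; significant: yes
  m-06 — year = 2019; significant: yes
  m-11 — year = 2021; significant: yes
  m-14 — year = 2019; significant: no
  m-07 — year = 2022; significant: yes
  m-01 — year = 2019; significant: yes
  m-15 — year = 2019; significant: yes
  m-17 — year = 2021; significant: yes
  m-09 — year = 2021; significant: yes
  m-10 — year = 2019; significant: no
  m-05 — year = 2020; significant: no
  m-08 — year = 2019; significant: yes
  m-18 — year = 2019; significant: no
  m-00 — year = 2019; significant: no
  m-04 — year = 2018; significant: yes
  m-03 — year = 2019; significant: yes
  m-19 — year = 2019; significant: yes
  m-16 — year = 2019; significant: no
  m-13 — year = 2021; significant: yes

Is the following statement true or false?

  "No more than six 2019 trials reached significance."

Truth condition: |A ∩ B| ≤ 6.
A (the restrictor) = {m-12, m-02, m-06, m-14, m-01, m-15, m-10, m-08, m-18, m-00, m-03, m-19, m-16}, |A| = 13.
A ∩ B = {m-02, m-06, m-01, m-15, m-08, m-03, m-19}, so |A ∩ B| = 7.
|A ∩ B| = 7, so the statement is false.

False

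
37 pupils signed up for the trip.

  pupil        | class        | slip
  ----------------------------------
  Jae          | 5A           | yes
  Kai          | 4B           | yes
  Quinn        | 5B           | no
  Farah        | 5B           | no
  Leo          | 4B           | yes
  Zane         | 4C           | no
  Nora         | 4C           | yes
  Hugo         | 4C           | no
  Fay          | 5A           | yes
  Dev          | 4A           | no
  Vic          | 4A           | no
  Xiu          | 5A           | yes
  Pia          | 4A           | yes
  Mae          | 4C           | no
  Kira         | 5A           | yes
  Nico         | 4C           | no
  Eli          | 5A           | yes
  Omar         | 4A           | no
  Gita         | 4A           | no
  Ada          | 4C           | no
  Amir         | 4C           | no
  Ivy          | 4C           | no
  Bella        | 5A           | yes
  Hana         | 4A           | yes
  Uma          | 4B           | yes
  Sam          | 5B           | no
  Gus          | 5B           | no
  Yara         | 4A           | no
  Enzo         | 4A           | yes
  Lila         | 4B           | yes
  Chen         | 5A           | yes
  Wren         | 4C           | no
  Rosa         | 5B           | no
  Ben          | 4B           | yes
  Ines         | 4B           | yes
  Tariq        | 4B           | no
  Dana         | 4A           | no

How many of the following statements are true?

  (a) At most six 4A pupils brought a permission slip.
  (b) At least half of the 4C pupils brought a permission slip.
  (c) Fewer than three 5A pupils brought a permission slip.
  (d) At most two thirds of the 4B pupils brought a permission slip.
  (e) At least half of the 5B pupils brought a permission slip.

1

(a) 4A: |A| = 9, |A ∩ B| = 3; needs |A ∩ B| ≤ 6 — true.
(b) 4C: |A| = 9, |A ∩ B| = 1; needs |A ∩ B| ≥ |A ∖ B| — false.
(c) 5A: |A| = 7, |A ∩ B| = 7; needs |A ∩ B| < 3 — false.
(d) 4B: |A| = 7, |A ∩ B| = 6; needs |A ∩ B| / |A| ≤ 2/3 — false.
(e) 5B: |A| = 5, |A ∩ B| = 0; needs |A ∩ B| ≥ |A ∖ B| — false.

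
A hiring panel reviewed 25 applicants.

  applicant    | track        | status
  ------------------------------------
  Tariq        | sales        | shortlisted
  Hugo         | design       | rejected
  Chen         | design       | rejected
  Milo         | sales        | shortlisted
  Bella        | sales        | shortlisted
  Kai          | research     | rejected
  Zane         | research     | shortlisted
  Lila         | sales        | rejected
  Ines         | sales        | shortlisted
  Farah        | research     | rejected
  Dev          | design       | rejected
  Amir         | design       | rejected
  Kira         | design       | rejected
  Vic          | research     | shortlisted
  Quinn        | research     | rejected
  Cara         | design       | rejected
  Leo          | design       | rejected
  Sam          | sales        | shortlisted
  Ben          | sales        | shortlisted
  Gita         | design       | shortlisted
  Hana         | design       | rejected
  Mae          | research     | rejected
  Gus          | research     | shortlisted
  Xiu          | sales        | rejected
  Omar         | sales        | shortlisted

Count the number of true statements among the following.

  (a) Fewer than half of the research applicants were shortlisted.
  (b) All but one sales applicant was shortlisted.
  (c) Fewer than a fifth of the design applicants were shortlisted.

(a) research: |A| = 7, |A ∩ B| = 3; needs |A ∩ B| < |A ∖ B| — true.
(b) sales: |A| = 9, |A ∩ B| = 7; needs |A ∖ B| = 1 — false.
(c) design: |A| = 9, |A ∩ B| = 1; needs |A ∩ B| / |A| < 1/5 — true.

2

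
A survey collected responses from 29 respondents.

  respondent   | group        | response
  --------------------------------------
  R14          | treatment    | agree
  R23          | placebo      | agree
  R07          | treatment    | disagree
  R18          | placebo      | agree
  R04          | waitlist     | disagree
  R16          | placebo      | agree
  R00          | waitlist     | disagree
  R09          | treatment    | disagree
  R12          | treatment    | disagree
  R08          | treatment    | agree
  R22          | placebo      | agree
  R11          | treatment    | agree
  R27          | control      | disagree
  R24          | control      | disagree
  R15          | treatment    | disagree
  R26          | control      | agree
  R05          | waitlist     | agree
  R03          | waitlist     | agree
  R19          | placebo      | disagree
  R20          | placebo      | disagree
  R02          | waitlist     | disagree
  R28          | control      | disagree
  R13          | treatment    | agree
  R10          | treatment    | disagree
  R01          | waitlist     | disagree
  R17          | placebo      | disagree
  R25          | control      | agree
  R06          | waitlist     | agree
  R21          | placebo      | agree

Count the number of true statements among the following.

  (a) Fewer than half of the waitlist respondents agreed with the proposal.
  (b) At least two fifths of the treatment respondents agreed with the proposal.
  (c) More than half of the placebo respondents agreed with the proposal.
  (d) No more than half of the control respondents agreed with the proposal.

4

(a) waitlist: |A| = 7, |A ∩ B| = 3; needs |A ∩ B| < |A ∖ B| — true.
(b) treatment: |A| = 9, |A ∩ B| = 4; needs |A ∩ B| / |A| ≥ 2/5 — true.
(c) placebo: |A| = 8, |A ∩ B| = 5; needs |A ∩ B| > |A ∖ B| — true.
(d) control: |A| = 5, |A ∩ B| = 2; needs |A ∩ B| ≤ |A ∖ B| — true.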